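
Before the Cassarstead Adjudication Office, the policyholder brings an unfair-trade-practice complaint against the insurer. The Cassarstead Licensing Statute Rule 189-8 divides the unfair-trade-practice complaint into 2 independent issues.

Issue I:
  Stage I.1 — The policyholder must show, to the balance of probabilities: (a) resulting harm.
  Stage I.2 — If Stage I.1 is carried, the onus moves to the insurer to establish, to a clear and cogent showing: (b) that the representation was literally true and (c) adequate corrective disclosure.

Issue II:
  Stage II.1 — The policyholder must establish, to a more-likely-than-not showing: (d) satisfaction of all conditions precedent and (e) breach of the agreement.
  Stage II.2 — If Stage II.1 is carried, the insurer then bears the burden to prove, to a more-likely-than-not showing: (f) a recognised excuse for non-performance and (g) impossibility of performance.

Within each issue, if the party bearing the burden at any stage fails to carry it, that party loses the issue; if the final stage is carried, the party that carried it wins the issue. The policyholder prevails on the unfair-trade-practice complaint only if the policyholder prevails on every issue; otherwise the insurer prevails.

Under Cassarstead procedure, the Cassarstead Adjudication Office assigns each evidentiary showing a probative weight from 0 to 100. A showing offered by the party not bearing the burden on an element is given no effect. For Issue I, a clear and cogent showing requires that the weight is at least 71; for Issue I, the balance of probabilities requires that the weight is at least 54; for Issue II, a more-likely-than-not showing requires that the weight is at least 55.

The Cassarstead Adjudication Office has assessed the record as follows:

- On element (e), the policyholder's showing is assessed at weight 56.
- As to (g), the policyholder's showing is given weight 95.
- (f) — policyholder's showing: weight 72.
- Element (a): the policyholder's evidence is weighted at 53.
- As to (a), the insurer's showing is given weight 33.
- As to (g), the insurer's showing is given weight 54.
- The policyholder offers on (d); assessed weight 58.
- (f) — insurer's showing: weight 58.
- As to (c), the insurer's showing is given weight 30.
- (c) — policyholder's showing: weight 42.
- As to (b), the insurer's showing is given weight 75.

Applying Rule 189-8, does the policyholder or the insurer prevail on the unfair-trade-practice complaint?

— Issue I —
At Stage I.1 the policyholder must meet the balance of probabilities (weight is at least 54): on (a) the weight is 53 (the insurer's 33 is given no effect), < 54, so (a) does not meet the standard.
  The policyholder does not carry Stage I.1.
The insurer prevails on this issue.
— Issue II —
Stage II.1 (policyholder, a more-likely-than-not showing, weight is at least 55): (d) 58 ≥ 55 — meets; (e) 56 ≥ 55 — meets.
  The policyholder carries Stage II.1; the insurer now bears the burden.
Stage II.2 (insurer, a more-likely-than-not showing, weight is at least 55): (f) 58 (policyholder's 72 disregarded) ≥ 55 — meets; (g) 54 (policyholder's 95 disregarded) < 55 — fails.
  The insurer does not carry Stage II.2.
The policyholder prevails on this issue.
Per-issue: Issue I → insurer; Issue II → policyholder. The policyholder must prevail on every issue; overall, the insurer prevails.

insurer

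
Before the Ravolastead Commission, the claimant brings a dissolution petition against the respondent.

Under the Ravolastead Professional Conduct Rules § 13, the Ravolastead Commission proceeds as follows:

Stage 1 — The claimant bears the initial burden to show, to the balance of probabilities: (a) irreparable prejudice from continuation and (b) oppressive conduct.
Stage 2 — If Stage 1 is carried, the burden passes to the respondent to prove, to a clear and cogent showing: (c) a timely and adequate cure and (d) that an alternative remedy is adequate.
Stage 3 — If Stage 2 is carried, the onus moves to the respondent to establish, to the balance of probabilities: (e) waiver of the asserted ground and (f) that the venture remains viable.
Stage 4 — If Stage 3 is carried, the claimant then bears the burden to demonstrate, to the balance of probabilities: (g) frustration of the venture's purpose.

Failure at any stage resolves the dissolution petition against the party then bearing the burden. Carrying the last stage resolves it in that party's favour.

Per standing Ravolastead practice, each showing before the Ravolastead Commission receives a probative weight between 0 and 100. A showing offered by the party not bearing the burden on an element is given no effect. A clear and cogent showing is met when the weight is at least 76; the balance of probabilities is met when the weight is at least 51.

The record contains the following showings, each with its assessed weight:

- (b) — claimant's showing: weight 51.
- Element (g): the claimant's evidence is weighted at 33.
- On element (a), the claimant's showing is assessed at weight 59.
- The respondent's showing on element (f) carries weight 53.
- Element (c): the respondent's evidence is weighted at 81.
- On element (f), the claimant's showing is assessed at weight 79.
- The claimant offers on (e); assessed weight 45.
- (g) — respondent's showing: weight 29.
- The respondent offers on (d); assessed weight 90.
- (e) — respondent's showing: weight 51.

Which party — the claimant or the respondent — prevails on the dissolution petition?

respondent

Stage 1 (claimant, the balance of probabilities, weight is at least 51): (a) 59 ≥ 51 — meets; (b) 51 ≥ 51 — meets.
  Stage 1 is satisfied; the onus moves to the respondent.
Stage 2 (respondent, a clear and cogent showing, weight is at least 76): (c) 81 ≥ 76 — meets; (d) 90 ≥ 76 — meets.
  All elements met. The respondent retains the burden for Stage 3.
Stage 3 (respondent, the balance of probabilities, weight is at least 51): (e) 51 (claimant's 45 disregarded) ≥ 51 — meets; (f) 53 (claimant's 79 disregarded) ≥ 51 — meets.
  All elements met. The burden passes to the claimant.
Stage 4 (claimant, the balance of probabilities, weight is at least 51): (g) 33 (respondent's 29 disregarded) < 51 — fails.
  The claimant does not carry Stage 4.
The analysis ends at Stage 4; the respondent prevails.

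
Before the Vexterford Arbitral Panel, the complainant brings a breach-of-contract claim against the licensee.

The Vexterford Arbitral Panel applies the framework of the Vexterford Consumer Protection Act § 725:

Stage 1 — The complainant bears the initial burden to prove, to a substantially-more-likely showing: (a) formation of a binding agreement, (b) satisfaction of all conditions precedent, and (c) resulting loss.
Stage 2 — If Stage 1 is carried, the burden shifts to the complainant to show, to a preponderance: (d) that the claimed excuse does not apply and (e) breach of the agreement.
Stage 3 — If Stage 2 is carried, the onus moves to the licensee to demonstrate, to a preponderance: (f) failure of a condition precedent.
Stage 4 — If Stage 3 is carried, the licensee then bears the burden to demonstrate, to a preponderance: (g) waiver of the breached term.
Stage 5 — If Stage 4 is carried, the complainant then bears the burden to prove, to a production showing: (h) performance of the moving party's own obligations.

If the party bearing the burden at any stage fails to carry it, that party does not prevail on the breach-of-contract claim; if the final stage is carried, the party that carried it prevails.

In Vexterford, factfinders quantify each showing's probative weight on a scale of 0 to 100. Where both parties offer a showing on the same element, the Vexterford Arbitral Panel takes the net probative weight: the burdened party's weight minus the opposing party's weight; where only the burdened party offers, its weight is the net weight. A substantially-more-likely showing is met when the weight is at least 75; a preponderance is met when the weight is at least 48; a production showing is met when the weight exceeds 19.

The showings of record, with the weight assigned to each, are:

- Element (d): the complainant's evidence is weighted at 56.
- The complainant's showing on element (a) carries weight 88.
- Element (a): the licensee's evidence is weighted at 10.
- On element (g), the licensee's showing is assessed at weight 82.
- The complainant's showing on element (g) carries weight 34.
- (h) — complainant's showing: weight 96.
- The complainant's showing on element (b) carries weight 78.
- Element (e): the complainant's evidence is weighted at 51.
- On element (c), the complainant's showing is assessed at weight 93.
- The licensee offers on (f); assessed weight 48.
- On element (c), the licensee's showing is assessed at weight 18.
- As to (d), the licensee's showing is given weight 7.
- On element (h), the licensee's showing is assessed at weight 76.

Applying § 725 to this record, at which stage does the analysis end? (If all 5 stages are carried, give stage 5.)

Stage 1 (complainant, a substantially-more-likely showing, weight is at least 75): (a) net 88−10=78 ≥ 75 — meets; (b) 78 ≥ 75 — meets; (c) net 93−18=75 ≥ 75 — meets.
  Stage 1 is satisfied; the complainant continues to bear the burden.
Stage 2 (complainant, a preponderance, weight is at least 48): (d) net 56−7=49 ≥ 48 — meets; (e) 51 ≥ 48 — meets.
  Stage 2 is satisfied; the onus moves to the licensee.
Stage 3 (licensee, a preponderance, weight is at least 48): (f) 48 ≥ 48 — meets.
  Stage 3 carried; the burden remains with the licensee.
Stage 4 (licensee, a preponderance, weight is at least 48): (g) net 82−34=48 ≥ 48 — meets.
  Stage 4 is satisfied; the onus moves to the complainant.
Stage 5 (complainant, a production showing, weight exceeds 19): (h) net 96−76=20 > 19 — meets.
  All elements met at the final stage.
With every stage satisfied, the complainant prevails.

stage 5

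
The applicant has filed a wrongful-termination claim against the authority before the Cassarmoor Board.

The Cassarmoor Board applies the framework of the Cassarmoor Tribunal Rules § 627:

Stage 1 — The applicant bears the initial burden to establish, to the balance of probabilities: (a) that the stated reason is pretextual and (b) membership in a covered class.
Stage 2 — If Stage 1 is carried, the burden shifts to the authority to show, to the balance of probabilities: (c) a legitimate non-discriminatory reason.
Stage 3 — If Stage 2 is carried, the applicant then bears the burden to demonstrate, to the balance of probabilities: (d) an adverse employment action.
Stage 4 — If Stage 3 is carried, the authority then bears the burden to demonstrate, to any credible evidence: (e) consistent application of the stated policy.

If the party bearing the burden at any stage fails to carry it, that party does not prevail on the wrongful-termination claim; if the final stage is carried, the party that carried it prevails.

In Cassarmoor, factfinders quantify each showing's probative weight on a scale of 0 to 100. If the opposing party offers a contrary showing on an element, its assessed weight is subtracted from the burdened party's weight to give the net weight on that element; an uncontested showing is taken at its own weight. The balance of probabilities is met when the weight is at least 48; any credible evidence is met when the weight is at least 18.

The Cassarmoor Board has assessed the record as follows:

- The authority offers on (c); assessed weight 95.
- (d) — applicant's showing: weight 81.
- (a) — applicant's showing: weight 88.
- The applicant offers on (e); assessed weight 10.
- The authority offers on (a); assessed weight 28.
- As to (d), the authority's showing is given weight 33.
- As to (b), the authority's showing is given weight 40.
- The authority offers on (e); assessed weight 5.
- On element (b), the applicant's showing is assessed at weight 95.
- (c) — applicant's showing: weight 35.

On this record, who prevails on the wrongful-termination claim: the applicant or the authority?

At Stage 1 the applicant must meet the balance of probabilities (weight is at least 48): on (a) the weight is 88 less the opposing 28 gives net 60, ≥ 48, so (a) meets the standard; on (b) the weight is 95 less the opposing 40 gives net 55, ≥ 48, so (b) meets the standard.
  Stage 1 is satisfied; the onus moves to the authority.
At Stage 2 the authority must meet the balance of probabilities (weight is at least 48): on (c) the weight is 95 less the opposing 35 gives net 60, ≥ 48, so (c) meets the standard.
  The authority carries Stage 2; the applicant now bears the burden.
At Stage 3 the applicant must meet the balance of probabilities (weight is at least 48): on (d) the weight is 81 less the opposing 33 gives net 48, ≥ 48, so (d) meets the standard.
  All elements met. The burden passes to the authority.
At Stage 4 the authority must meet any credible evidence (weight is at least 18): on (e) the weight is 5 less the opposing 10 gives net -5, < 18, so (e) does not meet the standard.
  The authority does not carry Stage 4.
So the applicant prevails.

applicant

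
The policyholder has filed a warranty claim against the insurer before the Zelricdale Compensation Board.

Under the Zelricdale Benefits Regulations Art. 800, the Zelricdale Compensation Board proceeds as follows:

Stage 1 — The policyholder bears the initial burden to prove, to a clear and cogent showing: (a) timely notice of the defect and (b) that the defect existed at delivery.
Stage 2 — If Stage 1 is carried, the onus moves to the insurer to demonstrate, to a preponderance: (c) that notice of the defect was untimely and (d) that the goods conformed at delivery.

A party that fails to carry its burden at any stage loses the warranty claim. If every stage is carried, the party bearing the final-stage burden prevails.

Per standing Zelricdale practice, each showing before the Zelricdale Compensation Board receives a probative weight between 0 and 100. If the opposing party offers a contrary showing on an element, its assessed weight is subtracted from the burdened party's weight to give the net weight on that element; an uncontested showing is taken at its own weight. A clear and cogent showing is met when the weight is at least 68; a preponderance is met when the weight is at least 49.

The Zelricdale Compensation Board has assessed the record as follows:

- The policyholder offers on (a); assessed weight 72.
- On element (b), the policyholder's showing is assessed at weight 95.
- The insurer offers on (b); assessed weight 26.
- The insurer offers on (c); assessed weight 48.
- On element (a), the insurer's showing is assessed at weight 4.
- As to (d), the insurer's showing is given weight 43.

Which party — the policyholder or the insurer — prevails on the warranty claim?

At Stage 1 the policyholder must meet a clear and cogent showing (weight is at least 68): on (a) the weight is 72 less the opposing 4 gives net 68, which does reach 68, so (a) meets the standard; on (b) the weight is 95 less the opposing 26 gives net 69, which does reach 68, so (b) meets the standard.
  All elements met. The burden passes to the insurer.
At Stage 2 the insurer must meet a preponderance (weight is at least 49): on (c) the weight is 48, which does not reach 49, so (c) does not meet the standard; on (d) the weight is 43, < 49, so (d) does not meet the standard.
  Not every element is met, so the insurer fails to carry Stage 2.
The policyholder prevails.

policyholder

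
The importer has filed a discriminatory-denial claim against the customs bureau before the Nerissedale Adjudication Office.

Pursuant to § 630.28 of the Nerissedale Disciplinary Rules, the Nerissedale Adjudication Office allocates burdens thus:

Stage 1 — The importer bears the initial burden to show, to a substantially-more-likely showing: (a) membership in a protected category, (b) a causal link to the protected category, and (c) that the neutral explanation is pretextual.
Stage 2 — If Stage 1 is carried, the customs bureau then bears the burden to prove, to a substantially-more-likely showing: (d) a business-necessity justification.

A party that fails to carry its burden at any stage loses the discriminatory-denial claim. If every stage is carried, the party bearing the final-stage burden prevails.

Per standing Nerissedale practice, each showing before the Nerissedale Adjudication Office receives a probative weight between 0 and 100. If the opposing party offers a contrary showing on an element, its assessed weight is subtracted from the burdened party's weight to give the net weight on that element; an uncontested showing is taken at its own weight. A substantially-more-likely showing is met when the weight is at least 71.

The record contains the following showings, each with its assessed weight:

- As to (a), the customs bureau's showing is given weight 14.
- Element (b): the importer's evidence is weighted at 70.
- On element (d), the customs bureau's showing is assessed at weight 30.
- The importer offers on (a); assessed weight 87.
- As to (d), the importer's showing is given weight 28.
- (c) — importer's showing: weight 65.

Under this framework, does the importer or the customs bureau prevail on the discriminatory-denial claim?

Stage 1 — burden on importer; standard: a substantially-more-likely showing (weight is at least 71).
    (a): 87 − 14 = 73 ≥ 71 [met]
    (b): 70 < 71 [not met]
    (c): 65 < 71 [not met]
  The importer does not carry Stage 1.
So the customs bureau prevails.

customs bureau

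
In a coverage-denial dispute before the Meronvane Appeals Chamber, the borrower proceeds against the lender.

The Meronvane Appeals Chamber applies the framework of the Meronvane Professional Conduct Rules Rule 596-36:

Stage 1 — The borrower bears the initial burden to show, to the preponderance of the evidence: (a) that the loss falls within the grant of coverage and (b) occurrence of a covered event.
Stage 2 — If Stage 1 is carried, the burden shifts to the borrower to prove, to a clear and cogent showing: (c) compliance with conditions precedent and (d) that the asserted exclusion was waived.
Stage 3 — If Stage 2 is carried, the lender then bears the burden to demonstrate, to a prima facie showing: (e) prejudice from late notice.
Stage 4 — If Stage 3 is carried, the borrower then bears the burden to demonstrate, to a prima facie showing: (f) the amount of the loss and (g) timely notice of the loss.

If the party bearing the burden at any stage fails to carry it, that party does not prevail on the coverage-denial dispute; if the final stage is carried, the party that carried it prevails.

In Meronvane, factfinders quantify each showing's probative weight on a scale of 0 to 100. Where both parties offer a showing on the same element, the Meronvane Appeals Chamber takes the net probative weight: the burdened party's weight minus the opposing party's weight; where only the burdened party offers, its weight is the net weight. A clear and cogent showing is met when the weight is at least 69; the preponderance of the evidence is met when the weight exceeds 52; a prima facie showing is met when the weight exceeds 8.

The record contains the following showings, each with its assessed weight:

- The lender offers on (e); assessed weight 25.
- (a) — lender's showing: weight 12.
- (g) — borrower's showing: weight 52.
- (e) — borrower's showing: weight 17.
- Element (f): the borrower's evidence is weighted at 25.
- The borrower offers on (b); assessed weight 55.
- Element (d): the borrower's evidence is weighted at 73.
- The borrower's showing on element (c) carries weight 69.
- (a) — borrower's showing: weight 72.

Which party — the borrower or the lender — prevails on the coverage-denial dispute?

Stage 1 — burden on borrower; standard: the preponderance of the evidence (weight exceeds 52).
    (a): 72 − 12 = 60 > 52 [met]
    (b): 55 > 52 [met]
  Stage 1 carried; the burden remains with the borrower.
Stage 2 — burden on borrower; standard: a clear and cogent showing (weight is at least 69).
    (c): 69 ≥ 69 [met]
    (d): 73 ≥ 69 [met]
  The borrower carries Stage 2; the lender now bears the burden.
Stage 3 — burden on lender; standard: a prima facie showing (weight exceeds 8).
    (e): 25 − 17 = 8 ≤ 8 [not met]
  The lender does not carry Stage 3.
The analysis ends at Stage 3; the borrower prevails.

borrower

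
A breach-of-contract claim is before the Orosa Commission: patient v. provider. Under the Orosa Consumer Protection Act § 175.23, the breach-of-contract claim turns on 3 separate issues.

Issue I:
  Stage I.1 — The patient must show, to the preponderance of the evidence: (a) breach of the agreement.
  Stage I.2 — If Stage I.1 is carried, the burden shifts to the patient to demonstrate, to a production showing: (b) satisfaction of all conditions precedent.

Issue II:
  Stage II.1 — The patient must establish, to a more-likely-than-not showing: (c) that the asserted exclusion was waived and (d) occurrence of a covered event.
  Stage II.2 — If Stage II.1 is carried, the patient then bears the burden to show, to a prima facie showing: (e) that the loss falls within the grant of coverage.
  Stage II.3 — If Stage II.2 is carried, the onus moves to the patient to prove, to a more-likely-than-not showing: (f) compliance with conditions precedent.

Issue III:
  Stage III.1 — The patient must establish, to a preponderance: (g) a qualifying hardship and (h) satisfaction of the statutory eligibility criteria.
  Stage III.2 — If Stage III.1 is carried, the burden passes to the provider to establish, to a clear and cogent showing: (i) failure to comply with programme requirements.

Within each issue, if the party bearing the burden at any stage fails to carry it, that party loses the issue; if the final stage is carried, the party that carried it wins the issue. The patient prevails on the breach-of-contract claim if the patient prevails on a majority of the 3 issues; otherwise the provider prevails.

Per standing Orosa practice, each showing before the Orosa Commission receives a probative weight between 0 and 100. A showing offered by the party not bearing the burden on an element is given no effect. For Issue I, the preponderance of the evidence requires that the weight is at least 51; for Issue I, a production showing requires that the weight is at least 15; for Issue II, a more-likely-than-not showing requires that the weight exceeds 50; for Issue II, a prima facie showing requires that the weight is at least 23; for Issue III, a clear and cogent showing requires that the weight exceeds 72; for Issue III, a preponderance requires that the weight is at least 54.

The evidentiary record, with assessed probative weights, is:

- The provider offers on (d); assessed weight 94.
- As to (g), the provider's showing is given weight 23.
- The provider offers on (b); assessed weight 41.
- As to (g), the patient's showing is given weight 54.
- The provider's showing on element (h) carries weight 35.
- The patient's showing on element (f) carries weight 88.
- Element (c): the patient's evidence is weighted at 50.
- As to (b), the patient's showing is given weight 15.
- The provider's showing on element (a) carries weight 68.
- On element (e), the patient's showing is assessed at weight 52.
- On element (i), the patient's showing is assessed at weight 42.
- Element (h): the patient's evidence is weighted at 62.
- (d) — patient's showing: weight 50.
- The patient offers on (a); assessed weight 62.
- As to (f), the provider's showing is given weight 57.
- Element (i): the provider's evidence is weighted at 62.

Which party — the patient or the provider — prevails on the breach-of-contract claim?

— Issue I —
Stage I.1 — burden on patient; standard: the preponderance of the evidence (weight is at least 51).
    (a): 62 (provider's 68 disregarded) ≥ 51 [met]
  All elements met. The patient retains the burden for Stage I.2.
Stage I.2 — burden on patient; standard: a production showing (weight is at least 15).
    (b): 15 (provider's 41 disregarded) ≥ 15 [met]
  All elements met at the final stage.
Every stage carried; the patient prevails on this issue.
— Issue II —
At Stage II.1 the patient must meet a more-likely-than-not showing (weight exceeds 50): on (c) the weight is 50, which does not exceed 50, so (c) does not meet the standard; on (d) the weight is 50 (the provider's 94 is given no effect), which does not exceed 50, so (d) does not meet the standard.
  The patient does not carry Stage II.1.
So the provider prevails on this issue.
— Issue III —
At Stage III.1 the patient must meet a preponderance (weight is at least 54): on (g) the weight is 54 (the provider's 23 is given no effect), ≥ 54, so (g) meets the standard; on (h) the weight is 62 (the provider's 35 is given no effect), which does reach 54, so (h) meets the standard.
  The patient carries Stage III.1; the provider now bears the burden.
At Stage III.2 the provider must meet a clear and cogent showing (weight exceeds 72): on (i) the weight is 62 (the patient's 42 is given no effect), which does not exceed 72, so (i) does not meet the standard.
  Stage III.2 not carried; the provider fails its burden.
So the patient prevails on this issue.
Per-issue: Issue I → patient; Issue II → provider; Issue III → patient. The patient must prevail on a majority of issues; overall, the patient prevails.

patient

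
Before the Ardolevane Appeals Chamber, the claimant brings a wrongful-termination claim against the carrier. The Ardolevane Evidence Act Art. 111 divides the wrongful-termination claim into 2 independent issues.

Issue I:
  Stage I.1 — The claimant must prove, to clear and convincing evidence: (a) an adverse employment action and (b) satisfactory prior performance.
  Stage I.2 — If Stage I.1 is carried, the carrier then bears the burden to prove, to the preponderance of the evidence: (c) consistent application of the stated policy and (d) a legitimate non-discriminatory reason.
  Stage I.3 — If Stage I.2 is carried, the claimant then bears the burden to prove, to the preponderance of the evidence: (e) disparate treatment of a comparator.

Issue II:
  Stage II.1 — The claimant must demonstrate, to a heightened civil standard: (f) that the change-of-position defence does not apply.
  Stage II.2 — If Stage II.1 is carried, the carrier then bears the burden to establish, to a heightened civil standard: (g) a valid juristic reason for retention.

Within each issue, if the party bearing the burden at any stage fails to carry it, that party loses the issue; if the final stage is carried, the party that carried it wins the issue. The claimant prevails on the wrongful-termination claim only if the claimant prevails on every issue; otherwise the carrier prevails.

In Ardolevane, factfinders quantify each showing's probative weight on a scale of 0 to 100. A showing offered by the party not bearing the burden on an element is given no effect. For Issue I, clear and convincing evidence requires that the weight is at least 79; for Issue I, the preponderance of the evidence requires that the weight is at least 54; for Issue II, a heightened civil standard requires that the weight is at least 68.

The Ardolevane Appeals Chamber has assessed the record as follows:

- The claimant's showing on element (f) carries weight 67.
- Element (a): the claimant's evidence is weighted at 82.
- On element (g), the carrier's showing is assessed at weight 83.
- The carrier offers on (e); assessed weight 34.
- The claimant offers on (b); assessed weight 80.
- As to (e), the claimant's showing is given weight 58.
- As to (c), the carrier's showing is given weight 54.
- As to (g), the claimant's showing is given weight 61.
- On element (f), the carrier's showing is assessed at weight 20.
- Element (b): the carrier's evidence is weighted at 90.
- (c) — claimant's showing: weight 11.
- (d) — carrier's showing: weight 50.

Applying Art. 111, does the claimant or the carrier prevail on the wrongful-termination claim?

— Issue I —
Stage I.1 — burden on claimant; standard: clear and convincing evidence (weight is at least 79).
    (a): 82 ≥ 79 [met]
    (b): 80 (carrier's 90 disregarded) ≥ 79 [met]
  Stage I.1 carried; the burden shifts to the carrier.
Stage I.2 — burden on carrier; standard: the preponderance of the evidence (weight is at least 54).
    (c): 54 (claimant's 11 disregarded) ≥ 54 [met]
    (d): 50 < 54 [not met]
  Not every element is met, so the carrier fails to carry Stage I.2.
So the claimant prevails on this issue.
— Issue II —
Stage II.1 — burden on claimant; standard: a heightened civil standard (weight is at least 68).
    (f): 67 (carrier's 20 disregarded) < 68 [not met]
  The claimant does not carry Stage II.1.
The analysis ends at Stage II.1; the carrier prevails on this issue.
Per-issue: Issue I → claimant; Issue II → carrier. The claimant must prevail on every issue; overall, the carrier prevails.

carrier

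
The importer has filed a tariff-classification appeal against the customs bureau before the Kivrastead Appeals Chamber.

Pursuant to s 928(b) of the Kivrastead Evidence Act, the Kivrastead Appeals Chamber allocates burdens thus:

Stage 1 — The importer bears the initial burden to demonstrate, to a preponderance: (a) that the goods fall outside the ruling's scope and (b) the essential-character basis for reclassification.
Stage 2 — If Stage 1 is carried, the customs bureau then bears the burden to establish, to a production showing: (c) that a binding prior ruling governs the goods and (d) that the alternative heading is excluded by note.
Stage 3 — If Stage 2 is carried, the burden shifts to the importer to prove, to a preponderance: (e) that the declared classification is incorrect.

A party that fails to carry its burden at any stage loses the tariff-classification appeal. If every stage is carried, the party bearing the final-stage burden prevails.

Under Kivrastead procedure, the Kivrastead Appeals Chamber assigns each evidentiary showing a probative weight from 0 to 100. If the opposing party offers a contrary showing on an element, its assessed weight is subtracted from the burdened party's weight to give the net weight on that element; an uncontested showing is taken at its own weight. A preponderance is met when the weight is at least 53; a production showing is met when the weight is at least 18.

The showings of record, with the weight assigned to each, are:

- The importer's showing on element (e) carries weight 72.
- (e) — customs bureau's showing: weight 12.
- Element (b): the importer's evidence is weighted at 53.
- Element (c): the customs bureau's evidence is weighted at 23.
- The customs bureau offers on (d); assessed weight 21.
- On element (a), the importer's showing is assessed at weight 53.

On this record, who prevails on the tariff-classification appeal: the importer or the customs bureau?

importer

Stage 1 — burden on importer; standard: a preponderance (weight is at least 53).
    (a): 53 ≥ 53 [met]
    (b): 53 ≥ 53 [met]
  The importer carries Stage 1; the customs bureau now bears the burden.
Stage 2 — burden on customs bureau; standard: a production showing (weight is at least 18).
    (c): 23 ≥ 18 [met]
    (d): 21 ≥ 18 [met]
  All elements met. The burden passes to the importer.
Stage 3 — burden on importer; standard: a preponderance (weight is at least 53).
    (e): 72 − 12 = 60 ≥ 53 [met]
  The importer carries the last stage.
Every stage carried; the importer prevails.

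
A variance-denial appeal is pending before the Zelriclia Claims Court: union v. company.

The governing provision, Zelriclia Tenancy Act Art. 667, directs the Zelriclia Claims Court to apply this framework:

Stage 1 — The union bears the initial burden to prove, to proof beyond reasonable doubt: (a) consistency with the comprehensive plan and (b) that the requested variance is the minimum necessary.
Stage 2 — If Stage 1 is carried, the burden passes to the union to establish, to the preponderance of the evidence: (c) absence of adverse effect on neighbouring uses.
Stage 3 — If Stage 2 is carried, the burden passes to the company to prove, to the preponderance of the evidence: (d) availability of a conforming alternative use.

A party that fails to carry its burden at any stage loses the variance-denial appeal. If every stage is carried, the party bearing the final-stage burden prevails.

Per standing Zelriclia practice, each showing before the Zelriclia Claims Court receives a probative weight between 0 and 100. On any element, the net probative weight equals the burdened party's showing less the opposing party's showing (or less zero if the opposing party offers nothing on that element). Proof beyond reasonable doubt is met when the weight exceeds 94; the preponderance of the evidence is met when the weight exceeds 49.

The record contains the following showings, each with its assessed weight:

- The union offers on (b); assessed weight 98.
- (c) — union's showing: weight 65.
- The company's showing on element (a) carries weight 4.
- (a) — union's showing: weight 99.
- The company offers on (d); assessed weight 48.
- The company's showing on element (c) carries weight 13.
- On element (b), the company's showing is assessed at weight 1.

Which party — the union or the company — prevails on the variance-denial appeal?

union

Stage 1 — burden on union; standard: proof beyond reasonable doubt (weight exceeds 94).
    (a): 99 − 4 = 95 > 94 [met]
    (b): 98 − 1 = 97 > 94 [met]
  Stage 1 carried; the burden remains with the union.
Stage 2 — burden on union; standard: the preponderance of the evidence (weight exceeds 49).
    (c): 65 − 13 = 52 > 49 [met]
  Stage 2 carried; the burden shifts to the company.
Stage 3 — burden on company; standard: the preponderance of the evidence (weight exceeds 49).
    (d): 48 ≤ 49 [not met]
  Stage 3 not carried; the company fails its burden.
The analysis ends at Stage 3; the union prevails.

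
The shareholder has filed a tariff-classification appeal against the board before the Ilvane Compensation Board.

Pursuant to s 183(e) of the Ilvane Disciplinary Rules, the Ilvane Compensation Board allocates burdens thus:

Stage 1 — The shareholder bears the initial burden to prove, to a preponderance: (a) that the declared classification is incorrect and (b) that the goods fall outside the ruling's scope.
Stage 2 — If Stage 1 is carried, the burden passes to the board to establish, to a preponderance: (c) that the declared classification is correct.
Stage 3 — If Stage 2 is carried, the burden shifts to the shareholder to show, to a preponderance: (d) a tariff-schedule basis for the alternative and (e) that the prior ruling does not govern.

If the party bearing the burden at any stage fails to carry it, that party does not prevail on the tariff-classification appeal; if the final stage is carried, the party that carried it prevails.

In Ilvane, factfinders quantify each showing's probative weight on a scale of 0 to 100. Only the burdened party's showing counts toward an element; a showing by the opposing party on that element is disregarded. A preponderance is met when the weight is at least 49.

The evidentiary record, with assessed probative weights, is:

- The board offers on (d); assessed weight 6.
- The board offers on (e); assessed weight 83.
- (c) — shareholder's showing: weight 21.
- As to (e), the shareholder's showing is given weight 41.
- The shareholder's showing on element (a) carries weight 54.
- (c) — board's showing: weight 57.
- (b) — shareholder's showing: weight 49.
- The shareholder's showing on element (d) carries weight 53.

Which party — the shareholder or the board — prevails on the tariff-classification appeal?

board

Stage 1 — burden on shareholder; standard: a preponderance (weight is at least 49).
    (a): 54 ≥ 49 [met]
    (b): 49 ≥ 49 [met]
  Stage 1 carried; the burden shifts to the board.
Stage 2 — burden on board; standard: a preponderance (weight is at least 49).
    (c): 57 (shareholder's 21 disregarded) ≥ 49 [met]
  All elements met. The burden passes to the shareholder.
Stage 3 — burden on shareholder; standard: a preponderance (weight is at least 49).
    (d): 53 (board's 6 disregarded) ≥ 49 [met]
    (e): 41 (board's 83 disregarded) < 49 [not met]
  Stage 3 not carried; the shareholder fails its burden.
So the board prevails.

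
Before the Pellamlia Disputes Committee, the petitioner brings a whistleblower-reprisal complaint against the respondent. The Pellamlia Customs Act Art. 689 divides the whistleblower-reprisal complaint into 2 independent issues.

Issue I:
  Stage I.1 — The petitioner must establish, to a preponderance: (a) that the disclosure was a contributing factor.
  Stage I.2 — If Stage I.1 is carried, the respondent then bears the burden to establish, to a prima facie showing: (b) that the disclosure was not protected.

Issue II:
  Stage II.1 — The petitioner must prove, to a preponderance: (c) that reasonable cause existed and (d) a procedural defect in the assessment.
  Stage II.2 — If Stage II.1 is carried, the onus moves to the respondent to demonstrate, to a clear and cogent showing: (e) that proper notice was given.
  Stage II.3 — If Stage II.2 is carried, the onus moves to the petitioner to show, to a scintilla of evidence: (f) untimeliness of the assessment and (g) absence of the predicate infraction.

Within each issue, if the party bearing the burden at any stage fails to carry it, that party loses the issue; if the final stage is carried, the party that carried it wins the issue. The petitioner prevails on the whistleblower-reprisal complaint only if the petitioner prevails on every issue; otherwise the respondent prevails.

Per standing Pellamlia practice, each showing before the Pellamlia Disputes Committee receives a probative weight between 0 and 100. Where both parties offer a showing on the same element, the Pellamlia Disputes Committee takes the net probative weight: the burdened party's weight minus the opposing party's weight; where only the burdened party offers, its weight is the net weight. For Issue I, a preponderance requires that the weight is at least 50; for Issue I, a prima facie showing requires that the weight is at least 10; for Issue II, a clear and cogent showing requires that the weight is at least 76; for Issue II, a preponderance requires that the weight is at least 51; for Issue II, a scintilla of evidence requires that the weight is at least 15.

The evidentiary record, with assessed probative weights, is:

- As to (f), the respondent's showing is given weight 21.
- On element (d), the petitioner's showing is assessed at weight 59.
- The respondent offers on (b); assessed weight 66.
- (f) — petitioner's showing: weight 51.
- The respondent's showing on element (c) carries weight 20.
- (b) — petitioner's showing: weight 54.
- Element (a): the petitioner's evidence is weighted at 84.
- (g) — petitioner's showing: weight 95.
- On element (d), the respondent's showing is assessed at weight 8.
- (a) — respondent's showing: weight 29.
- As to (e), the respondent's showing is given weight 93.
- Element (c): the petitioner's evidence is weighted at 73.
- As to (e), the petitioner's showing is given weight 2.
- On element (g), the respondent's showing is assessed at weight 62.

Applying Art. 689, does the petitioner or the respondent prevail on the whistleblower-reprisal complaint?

— Issue I —
Stage I.1 — burden on petitioner; standard: a preponderance (weight is at least 50).
    (a): 84 − 29 = 55 ≥ 50 [met]
  The petitioner carries Stage I.1; the respondent now bears the burden.
Stage I.2 — burden on respondent; standard: a prima facie showing (weight is at least 10).
    (b): 66 − 54 = 12 ≥ 10 [met]
  Stage I.2 carried; the final stage is satisfied.
With every stage satisfied, the respondent prevails on this issue.
— Issue II —
Stage II.1 (petitioner, a preponderance, weight is at least 51): (c) net 73−20=53 ≥ 51 — meets; (d) net 59−8=51 ≥ 51 — meets.
  All elements met. The burden passes to the respondent.
Stage II.2 (respondent, a clear and cogent showing, weight is at least 76): (e) net 93−2=91 ≥ 76 — meets.
  Stage II.2 is satisfied; the onus moves to the petitioner.
Stage II.3 (petitioner, a scintilla of evidence, weight is at least 15): (f) net 51−21=30 ≥ 15 — meets; (g) net 95−62=33 ≥ 15 — meets.
  Stage II.3 carried; the final stage is satisfied.
Every stage carried; the petitioner prevails on this issue.
Per-issue: Issue I → respondent; Issue II → petitioner. The petitioner must prevail on every issue; overall, the respondent prevails.

respondent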